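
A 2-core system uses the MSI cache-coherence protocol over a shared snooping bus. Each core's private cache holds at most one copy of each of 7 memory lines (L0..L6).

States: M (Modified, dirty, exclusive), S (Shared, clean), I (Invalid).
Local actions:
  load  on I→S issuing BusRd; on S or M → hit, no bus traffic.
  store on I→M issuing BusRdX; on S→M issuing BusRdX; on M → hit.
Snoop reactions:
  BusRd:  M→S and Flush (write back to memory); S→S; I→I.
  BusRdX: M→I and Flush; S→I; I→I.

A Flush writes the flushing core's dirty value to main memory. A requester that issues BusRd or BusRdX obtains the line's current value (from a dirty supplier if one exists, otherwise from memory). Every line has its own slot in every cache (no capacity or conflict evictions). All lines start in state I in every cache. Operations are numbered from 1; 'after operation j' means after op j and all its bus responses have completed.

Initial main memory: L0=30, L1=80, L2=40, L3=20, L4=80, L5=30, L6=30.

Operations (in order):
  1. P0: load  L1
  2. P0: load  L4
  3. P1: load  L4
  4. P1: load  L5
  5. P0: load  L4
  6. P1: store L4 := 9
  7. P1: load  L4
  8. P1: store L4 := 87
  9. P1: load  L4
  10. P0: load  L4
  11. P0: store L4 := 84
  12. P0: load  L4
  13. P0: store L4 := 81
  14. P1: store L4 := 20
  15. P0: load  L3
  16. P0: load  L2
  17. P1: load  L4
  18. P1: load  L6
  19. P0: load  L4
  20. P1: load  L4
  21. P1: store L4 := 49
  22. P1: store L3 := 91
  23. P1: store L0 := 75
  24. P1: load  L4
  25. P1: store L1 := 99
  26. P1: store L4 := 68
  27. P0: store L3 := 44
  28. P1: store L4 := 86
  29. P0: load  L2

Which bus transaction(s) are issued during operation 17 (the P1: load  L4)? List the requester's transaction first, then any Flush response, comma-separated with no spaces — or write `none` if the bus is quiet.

[1] P0: load  L1 | P0:S(80), P1:I | bus: BusRd
[2] P0: load  L4 | P0:S(80), P1:I | bus: BusRd
[3] P1: load  L4 | P0:S(80), P1:S(80) | bus: BusRd
[4] P1: load  L5 | P0:I, P1:S(30) | bus: BusRd
[5] P0: load  L4 | P0:S(80), P1:S(80) | bus: none
[6] P1: store L4 := 9 | P0:I, P1:M(9) | bus: BusRdX
[7] P1: load  L4 | P0:I, P1:M(9) | bus: none
[8] P1: store L4 := 87 | P0:I, P1:M(87) | bus: none
[9] P1: load  L4 | P0:I, P1:M(87) | bus: none
[10] P0: load  L4 | P0:S(87), P1:S(87) | bus: BusRd,Flush
[11] P0: store L4 := 84 | P0:M(84), P1:I | bus: BusRdX
[12] P0: load  L4 | P0:M(84), P1:I | bus: none
[13] P0: store L4 := 81 | P0:M(81), P1:I | bus: none
[14] P1: store L4 := 20 | P0:I, P1:M(20) | bus: BusRdX,Flush
[15] P0: load  L3 | P0:S(20), P1:I | bus: BusRd
[16] P0: load  L2 | P0:S(40), P1:I | bus: BusRd
[17] P1: load  L4 | P0:I, P1:M(20) | bus: none
[18] P1: load  L6 | P0:I, P1:S(30) | bus: BusRd
[19] P0: load  L4 | P0:S(20), P1:S(20) | bus: BusRd,Flush
[20] P1: load  L4 | P0:S(20), P1:S(20) | bus: none
[21] P1: store L4 := 49 | P0:I, P1:M(49) | bus: BusRdX
[22] P1: store L3 := 91 | P0:I, P1:M(91) | bus: BusRdX
[23] P1: store L0 := 75 | P0:I, P1:M(75) | bus: BusRdX
[24] P1: load  L4 | P0:I, P1:M(49) | bus: none
[25] P1: store L1 := 99 | P0:I, P1:M(99) | bus: BusRdX
[26] P1: store L4 := 68 | P0:I, P1:M(68) | bus: none
[27] P0: store L3 := 44 | P0:M(44), P1:I | bus: BusRdX,Flush
[28] P1: store L4 := 86 | P0:I, P1:M(86) | bus: none
[29] P0: load  L2 | P0:S(40), P1:I | bus: none

bus = none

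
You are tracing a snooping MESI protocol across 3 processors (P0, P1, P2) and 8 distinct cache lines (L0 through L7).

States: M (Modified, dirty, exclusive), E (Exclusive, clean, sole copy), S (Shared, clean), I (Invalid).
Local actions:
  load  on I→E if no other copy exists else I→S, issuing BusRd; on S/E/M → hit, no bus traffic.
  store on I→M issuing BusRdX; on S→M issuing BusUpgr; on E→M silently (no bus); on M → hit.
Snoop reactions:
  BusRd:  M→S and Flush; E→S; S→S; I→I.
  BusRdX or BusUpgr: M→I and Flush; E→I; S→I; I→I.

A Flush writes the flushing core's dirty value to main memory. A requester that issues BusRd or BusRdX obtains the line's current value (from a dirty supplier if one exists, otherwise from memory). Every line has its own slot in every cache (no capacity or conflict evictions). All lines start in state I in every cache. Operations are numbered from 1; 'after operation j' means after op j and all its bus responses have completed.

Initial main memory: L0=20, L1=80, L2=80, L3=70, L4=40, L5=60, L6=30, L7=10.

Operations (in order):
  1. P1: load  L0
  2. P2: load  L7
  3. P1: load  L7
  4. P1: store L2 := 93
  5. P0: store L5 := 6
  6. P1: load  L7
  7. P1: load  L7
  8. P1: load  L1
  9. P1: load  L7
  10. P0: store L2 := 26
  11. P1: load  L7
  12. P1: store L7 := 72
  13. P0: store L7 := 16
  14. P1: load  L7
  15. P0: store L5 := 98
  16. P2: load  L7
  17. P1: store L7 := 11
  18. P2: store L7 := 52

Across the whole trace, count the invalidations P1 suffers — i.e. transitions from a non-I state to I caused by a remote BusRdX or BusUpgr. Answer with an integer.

[1] P1: load  L0 | P0:I, P1:E(20), P2:I | bus: BusRd
[2] P2: load  L7 | P0:I, P1:I, P2:E(10) | bus: BusRd
[3] P1: load  L7 | P0:I, P1:S(10), P2:S(10) | bus: BusRd
[4] P1: store L2 := 93 | P0:I, P1:M(93), P2:I | bus: BusRdX
[5] P0: store L5 := 6 | P0:M(6), P1:I, P2:I | bus: BusRdX
[6] P1: load  L7 | P0:I, P1:S(10), P2:S(10) | bus: none
[7] P1: load  L7 | P0:I, P1:S(10), P2:S(10) | bus: none
[8] P1: load  L1 | P0:I, P1:E(80), P2:I | bus: BusRd
[9] P1: load  L7 | P0:I, P1:S(10), P2:S(10) | bus: none
[10] P0: store L2 := 26 | P0:M(26), P1:I, P2:I | bus: BusRdX,Flush
[11] P1: load  L7 | P0:I, P1:S(10), P2:S(10) | bus: none
[12] P1: store L7 := 72 | P0:I, P1:M(72), P2:I | bus: BusUpgr
[13] P0: store L7 := 16 | P0:M(16), P1:I, P2:I | bus: BusRdX,Flush
[14] P1: load  L7 | P0:S(16), P1:S(16), P2:I | bus: BusRd,Flush
[15] P0: store L5 := 98 | P0:M(98), P1:I, P2:I | bus: none
[16] P2: load  L7 | P0:S(16), P1:S(16), P2:S(16) | bus: BusRd
[17] P1: store L7 := 11 | P0:I, P1:M(11), P2:I | bus: BusUpgr
[18] P2: store L7 := 52 | P0:I, P1:I, P2:M(52) | bus: BusRdX,Flush

invalidations = 3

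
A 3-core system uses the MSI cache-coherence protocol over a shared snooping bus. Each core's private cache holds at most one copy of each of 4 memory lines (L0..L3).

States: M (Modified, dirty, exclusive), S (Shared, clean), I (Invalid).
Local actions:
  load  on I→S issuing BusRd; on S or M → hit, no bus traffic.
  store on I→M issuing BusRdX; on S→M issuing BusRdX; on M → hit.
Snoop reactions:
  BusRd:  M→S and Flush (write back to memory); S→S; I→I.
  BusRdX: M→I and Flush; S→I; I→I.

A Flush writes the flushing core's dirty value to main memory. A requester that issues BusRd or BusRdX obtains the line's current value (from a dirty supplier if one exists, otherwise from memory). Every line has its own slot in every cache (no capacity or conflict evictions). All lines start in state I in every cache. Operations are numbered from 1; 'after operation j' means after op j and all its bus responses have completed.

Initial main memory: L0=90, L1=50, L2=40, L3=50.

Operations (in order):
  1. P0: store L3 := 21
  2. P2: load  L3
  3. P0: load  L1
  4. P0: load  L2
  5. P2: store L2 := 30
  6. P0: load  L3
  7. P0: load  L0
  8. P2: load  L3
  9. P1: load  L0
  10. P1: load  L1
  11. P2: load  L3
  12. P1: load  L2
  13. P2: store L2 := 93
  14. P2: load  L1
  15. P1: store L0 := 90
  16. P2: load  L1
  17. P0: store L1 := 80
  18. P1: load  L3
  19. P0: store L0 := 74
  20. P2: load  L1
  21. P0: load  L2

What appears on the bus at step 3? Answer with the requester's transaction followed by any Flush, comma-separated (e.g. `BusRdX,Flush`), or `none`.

  op1 P0: store L3 := 21 → M/I/I on L3; bus BusRdX; mem=50
  op2 P2: load  L3 → S/I/S on L3; bus BusRd Flush; mem=21
  op3 P0: load  L1 → S/I/I on L1; bus BusRd; mem=50
  op4 P0: load  L2 → S/I/I on L2; bus BusRd; mem=40
  op5 P2: store L2 := 30 → I/I/M on L2; bus BusRdX; mem=40
  op6 P0: load  L3 → S/I/S on L3; bus (none); mem=21
  op7 P0: load  L0 → S/I/I on L0; bus BusRd; mem=90
  op8 P2: load  L3 → S/I/S on L3; bus (none); mem=21
  op9 P1: load  L0 → S/S/I on L0; bus BusRd; mem=90
  op10 P1: load  L1 → S/S/I on L1; bus BusRd; mem=50
  op11 P2: load  L3 → S/I/S on L3; bus (none); mem=21
  op12 P1: load  L2 → I/S/S on L2; bus BusRd Flush; mem=30
  op13 P2: store L2 := 93 → I/I/M on L2; bus BusRdX; mem=30
  op14 P2: load  L1 → S/S/S on L1; bus BusRd; mem=50
  op15 P1: store L0 := 90 → I/M/I on L0; bus BusRdX; mem=90
  op16 P2: load  L1 → S/S/S on L1; bus (none); mem=50
  op17 P0: store L1 := 80 → M/I/I on L1; bus BusRdX; mem=50
  op18 P1: load  L3 → S/S/S on L3; bus BusRd; mem=21
  op19 P0: store L0 := 74 → M/I/I on L0; bus BusRdX Flush; mem=90
  op20 P2: load  L1 → S/I/S on L1; bus BusRd Flush; mem=80
  op21 P0: load  L2 → S/I/S on L2; bus BusRd Flush; mem=93

bus = BusRd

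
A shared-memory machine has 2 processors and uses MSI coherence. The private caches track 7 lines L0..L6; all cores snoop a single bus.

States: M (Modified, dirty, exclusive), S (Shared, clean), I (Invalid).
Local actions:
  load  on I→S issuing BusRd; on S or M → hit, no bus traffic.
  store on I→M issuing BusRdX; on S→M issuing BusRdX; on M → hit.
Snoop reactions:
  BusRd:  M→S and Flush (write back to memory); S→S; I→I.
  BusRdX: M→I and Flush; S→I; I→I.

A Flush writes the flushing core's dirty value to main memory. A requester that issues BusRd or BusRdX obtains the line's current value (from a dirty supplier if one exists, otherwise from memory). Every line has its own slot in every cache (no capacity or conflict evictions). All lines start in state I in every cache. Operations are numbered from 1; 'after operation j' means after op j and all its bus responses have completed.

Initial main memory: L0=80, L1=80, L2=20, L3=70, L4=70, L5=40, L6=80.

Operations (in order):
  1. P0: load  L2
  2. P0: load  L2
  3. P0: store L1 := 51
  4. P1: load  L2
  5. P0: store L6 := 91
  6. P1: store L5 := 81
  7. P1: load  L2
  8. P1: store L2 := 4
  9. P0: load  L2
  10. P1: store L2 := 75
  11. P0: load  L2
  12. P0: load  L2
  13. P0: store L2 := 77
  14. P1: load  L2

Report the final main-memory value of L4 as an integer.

1. P0: load  L2  bus=[BusRd]  L2: P0=S P1=I  mem[L2]=20
2. P0: load  L2  bus=[-]  L2: P0=S P1=I  mem[L2]=20
3. P0: store L1 := 51  bus=[BusRdX]  L1: P0=M P1=I  mem[L1]=80
4. P1: load  L2  bus=[BusRd]  L2: P0=S P1=S  mem[L2]=20
5. P0: store L6 := 91  bus=[BusRdX]  L6: P0=M P1=I  mem[L6]=80
6. P1: store L5 := 81  bus=[BusRdX]  L5: P0=I P1=M  mem[L5]=40
7. P1: load  L2  bus=[-]  L2: P0=S P1=S  mem[L2]=20
8. P1: store L2 := 4  bus=[BusRdX]  L2: P0=I P1=M  mem[L2]=20
9. P0: load  L2  bus=[BusRd,Flush]  L2: P0=S P1=S  mem[L2]=4
10. P1: store L2 := 75  bus=[BusRdX]  L2: P0=I P1=M  mem[L2]=4
11. P0: load  L2  bus=[BusRd,Flush]  L2: P0=S P1=S  mem[L2]=75
12. P0: load  L2  bus=[-]  L2: P0=S P1=S  mem[L2]=75
13. P0: store L2 := 77  bus=[BusRdX]  L2: P0=M P1=I  mem[L2]=75
14. P1: load  L2  bus=[BusRd,Flush]  L2: P0=S P1=S  mem[L2]=77

memory[L4] = 70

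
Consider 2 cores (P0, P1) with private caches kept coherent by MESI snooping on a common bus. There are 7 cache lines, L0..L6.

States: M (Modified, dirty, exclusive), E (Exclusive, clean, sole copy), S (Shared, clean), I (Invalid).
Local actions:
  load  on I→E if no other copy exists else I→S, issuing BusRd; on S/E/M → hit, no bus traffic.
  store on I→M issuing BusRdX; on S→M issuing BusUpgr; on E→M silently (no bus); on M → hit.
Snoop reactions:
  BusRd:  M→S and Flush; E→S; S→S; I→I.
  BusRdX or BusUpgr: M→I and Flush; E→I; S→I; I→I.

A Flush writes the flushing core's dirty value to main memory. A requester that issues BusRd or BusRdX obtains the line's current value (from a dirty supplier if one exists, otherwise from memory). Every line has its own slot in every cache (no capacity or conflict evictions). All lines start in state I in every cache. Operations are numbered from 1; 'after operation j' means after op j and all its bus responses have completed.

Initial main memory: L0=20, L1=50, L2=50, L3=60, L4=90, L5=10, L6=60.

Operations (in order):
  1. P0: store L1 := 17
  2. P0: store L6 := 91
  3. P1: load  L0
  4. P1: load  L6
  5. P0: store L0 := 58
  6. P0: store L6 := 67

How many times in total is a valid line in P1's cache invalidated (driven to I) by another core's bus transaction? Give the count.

invalidations = 2

[1] P0: store L1 := 17 | P0:M(17), P1:I | bus: BusRdX
[2] P0: store L6 := 91 | P0:M(91), P1:I | bus: BusRdX
[3] P1: load  L0 | P0:I, P1:E(20) | bus: BusRd
[4] P1: load  L6 | P0:S(91), P1:S(91) | bus: BusRd,Flush
[5] P0: store L0 := 58 | P0:M(58), P1:I | bus: BusRdX
[6] P0: store L6 := 67 | P0:M(67), P1:I | bus: BusUpgr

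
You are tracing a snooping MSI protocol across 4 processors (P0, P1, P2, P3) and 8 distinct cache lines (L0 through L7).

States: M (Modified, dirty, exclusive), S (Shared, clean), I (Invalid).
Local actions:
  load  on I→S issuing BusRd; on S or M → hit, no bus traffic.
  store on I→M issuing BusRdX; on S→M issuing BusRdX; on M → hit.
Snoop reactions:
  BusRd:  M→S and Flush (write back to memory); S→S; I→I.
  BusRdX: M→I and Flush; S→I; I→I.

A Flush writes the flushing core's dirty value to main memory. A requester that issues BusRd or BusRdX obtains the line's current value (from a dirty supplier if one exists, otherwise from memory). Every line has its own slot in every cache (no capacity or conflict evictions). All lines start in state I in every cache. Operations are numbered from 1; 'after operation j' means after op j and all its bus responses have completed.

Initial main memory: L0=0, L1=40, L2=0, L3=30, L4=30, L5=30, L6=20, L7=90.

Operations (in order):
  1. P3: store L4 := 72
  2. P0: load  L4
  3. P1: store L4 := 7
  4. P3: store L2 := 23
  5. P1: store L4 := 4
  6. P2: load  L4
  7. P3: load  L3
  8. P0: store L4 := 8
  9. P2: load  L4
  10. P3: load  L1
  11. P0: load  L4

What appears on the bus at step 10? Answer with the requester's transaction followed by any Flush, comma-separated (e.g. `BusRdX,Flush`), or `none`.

bus = BusRd

step 1: P3: store L4 := 72  ⟶  IIIM  (L4)  txn=BusRdX  M[L4]=30
step 2: P0: load  L4  ⟶  SIIS  (L4)  txn=BusRd+Flush  M[L4]=72
step 3: P1: store L4 := 7  ⟶  IMII  (L4)  txn=BusRdX  M[L4]=72
step 4: P3: store L2 := 23  ⟶  IIIM  (L2)  txn=BusRdX  M[L2]=0
step 5: P1: store L4 := 4  ⟶  IMII  (L4)  txn=∅  M[L4]=72
step 6: P2: load  L4  ⟶  ISSI  (L4)  txn=BusRd+Flush  M[L4]=4
step 7: P3: load  L3  ⟶  IIIS  (L3)  txn=BusRd  M[L3]=30
step 8: P0: store L4 := 8  ⟶  MIII  (L4)  txn=BusRdX  M[L4]=4
step 9: P2: load  L4  ⟶  SISI  (L4)  txn=BusRd+Flush  M[L4]=8
step 10: P3: load  L1  ⟶  IIIS  (L1)  txn=BusRd  M[L1]=40
step 11: P0: load  L4  ⟶  SISI  (L4)  txn=∅  M[L4]=8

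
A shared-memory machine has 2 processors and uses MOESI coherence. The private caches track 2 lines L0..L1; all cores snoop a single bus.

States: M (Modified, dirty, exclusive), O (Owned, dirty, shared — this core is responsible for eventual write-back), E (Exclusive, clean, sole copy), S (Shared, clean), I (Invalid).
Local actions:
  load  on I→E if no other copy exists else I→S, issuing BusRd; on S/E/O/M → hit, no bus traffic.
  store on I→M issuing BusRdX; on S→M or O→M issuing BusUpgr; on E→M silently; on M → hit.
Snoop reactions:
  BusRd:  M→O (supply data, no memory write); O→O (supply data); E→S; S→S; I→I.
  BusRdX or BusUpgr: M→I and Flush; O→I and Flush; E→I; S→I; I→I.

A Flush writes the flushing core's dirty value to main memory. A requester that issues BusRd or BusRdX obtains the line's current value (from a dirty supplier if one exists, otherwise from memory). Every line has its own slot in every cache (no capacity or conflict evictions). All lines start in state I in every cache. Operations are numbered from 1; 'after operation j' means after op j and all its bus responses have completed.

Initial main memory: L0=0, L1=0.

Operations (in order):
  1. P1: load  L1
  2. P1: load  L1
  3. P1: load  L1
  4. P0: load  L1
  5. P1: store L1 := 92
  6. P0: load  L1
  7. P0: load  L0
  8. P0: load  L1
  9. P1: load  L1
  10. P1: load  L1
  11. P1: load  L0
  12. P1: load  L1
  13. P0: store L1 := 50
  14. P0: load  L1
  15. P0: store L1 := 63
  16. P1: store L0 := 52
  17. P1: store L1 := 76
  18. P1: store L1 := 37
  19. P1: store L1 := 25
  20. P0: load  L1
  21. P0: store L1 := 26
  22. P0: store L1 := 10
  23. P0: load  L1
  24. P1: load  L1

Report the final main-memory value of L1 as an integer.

1. P1: load  L1  bus=[BusRd]  L1: P0=I P1=E  mem[L1]=0
2. P1: load  L1  bus=[-]  L1: P0=I P1=E  mem[L1]=0
3. P1: load  L1  bus=[-]  L1: P0=I P1=E  mem[L1]=0
4. P0: load  L1  bus=[BusRd]  L1: P0=S P1=S  mem[L1]=0
5. P1: store L1 := 92  bus=[BusUpgr]  L1: P0=I P1=M  mem[L1]=0
6. P0: load  L1  bus=[BusRd]  L1: P0=S P1=O  mem[L1]=0
7. P0: load  L0  bus=[BusRd]  L0: P0=E P1=I  mem[L0]=0
8. P0: load  L1  bus=[-]  L1: P0=S P1=O  mem[L1]=0
9. P1: load  L1  bus=[-]  L1: P0=S P1=O  mem[L1]=0
10. P1: load  L1  bus=[-]  L1: P0=S P1=O  mem[L1]=0
11. P1: load  L0  bus=[BusRd]  L0: P0=S P1=S  mem[L0]=0
12. P1: load  L1  bus=[-]  L1: P0=S P1=O  mem[L1]=0
13. P0: store L1 := 50  bus=[BusUpgr,Flush]  L1: P0=M P1=I  mem[L1]=92
14. P0: load  L1  bus=[-]  L1: P0=M P1=I  mem[L1]=92
15. P0: store L1 := 63  bus=[-]  L1: P0=M P1=I  mem[L1]=92
16. P1: store L0 := 52  bus=[BusUpgr]  L0: P0=I P1=M  mem[L0]=0
17. P1: store L1 := 76  bus=[BusRdX,Flush]  L1: P0=I P1=M  mem[L1]=63
18. P1: store L1 := 37  bus=[-]  L1: P0=I P1=M  mem[L1]=63
19. P1: store L1 := 25  bus=[-]  L1: P0=I P1=M  mem[L1]=63
20. P0: load  L1  bus=[BusRd]  L1: P0=S P1=O  mem[L1]=63
21. P0: store L1 := 26  bus=[BusUpgr,Flush]  L1: P0=M P1=I  mem[L1]=25
22. P0: store L1 := 10  bus=[-]  L1: P0=M P1=I  mem[L1]=25
23. P0: load  L1  bus=[-]  L1: P0=M P1=I  mem[L1]=25
24. P1: load  L1  bus=[BusRd]  L1: P0=O P1=S  mem[L1]=25

memory[L1] = 25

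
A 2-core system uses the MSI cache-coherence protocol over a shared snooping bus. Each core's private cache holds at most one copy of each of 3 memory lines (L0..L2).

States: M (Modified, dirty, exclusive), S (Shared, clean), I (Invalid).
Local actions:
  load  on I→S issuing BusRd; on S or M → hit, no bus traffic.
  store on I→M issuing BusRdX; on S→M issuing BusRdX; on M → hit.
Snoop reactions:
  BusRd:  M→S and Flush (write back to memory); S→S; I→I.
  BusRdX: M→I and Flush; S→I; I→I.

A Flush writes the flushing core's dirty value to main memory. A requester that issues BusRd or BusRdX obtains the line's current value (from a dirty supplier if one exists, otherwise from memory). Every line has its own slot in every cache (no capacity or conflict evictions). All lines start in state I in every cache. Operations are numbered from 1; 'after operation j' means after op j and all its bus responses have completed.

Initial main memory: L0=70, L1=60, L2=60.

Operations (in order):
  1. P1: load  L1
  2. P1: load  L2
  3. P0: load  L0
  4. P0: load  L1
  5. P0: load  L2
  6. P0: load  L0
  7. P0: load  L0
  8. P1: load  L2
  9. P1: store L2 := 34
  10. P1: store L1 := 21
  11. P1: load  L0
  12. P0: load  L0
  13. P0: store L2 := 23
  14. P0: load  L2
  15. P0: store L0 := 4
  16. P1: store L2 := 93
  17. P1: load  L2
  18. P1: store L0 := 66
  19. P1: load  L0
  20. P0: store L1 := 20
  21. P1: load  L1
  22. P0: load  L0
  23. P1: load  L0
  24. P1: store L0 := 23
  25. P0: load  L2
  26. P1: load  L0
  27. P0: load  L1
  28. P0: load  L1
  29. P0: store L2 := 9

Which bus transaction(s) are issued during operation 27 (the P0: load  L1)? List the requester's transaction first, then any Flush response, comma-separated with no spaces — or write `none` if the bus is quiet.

1. P1: load  L1  bus=[BusRd]  L1: P0=I P1=S  mem[L1]=60
2. P1: load  L2  bus=[BusRd]  L2: P0=I P1=S  mem[L2]=60
3. P0: load  L0  bus=[BusRd]  L0: P0=S P1=I  mem[L0]=70
4. P0: load  L1  bus=[BusRd]  L1: P0=S P1=S  mem[L1]=60
5. P0: load  L2  bus=[BusRd]  L2: P0=S P1=S  mem[L2]=60
6. P0: load  L0  bus=[-]  L0: P0=S P1=I  mem[L0]=70
7. P0: load  L0  bus=[-]  L0: P0=S P1=I  mem[L0]=70
8. P1: load  L2  bus=[-]  L2: P0=S P1=S  mem[L2]=60
9. P1: store L2 := 34  bus=[BusRdX]  L2: P0=I P1=M  mem[L2]=60
10. P1: store L1 := 21  bus=[BusRdX]  L1: P0=I P1=M  mem[L1]=60
11. P1: load  L0  bus=[BusRd]  L0: P0=S P1=S  mem[L0]=70
12. P0: load  L0  bus=[-]  L0: P0=S P1=S  mem[L0]=70
13. P0: store L2 := 23  bus=[BusRdX,Flush]  L2: P0=M P1=I  mem[L2]=34
14. P0: load  L2  bus=[-]  L2: P0=M P1=I  mem[L2]=34
15. P0: store L0 := 4  bus=[BusRdX]  L0: P0=M P1=I  mem[L0]=70
16. P1: store L2 := 93  bus=[BusRdX,Flush]  L2: P0=I P1=M  mem[L2]=23
17. P1: load  L2  bus=[-]  L2: P0=I P1=M  mem[L2]=23
18. P1: store L0 := 66  bus=[BusRdX,Flush]  L0: P0=I P1=M  mem[L0]=4
19. P1: load  L0  bus=[-]  L0: P0=I P1=M  mem[L0]=4
20. P0: store L1 := 20  bus=[BusRdX,Flush]  L1: P0=M P1=I  mem[L1]=21
21. P1: load  L1  bus=[BusRd,Flush]  L1: P0=S P1=S  mem[L1]=20
22. P0: load  L0  bus=[BusRd,Flush]  L0: P0=S P1=S  mem[L0]=66
23. P1: load  L0  bus=[-]  L0: P0=S P1=S  mem[L0]=66
24. P1: store L0 := 23  bus=[BusRdX]  L0: P0=I P1=M  mem[L0]=66
25. P0: load  L2  bus=[BusRd,Flush]  L2: P0=S P1=S  mem[L2]=93
26. P1: load  L0  bus=[-]  L0: P0=I P1=M  mem[L0]=66
27. P0: load  L1  bus=[-]  L1: P0=S P1=S  mem[L1]=20
28. P0: load  L1  bus=[-]  L1: P0=S P1=S  mem[L1]=20
29. P0: store L2 := 9  bus=[BusRdX]  L2: P0=M P1=I  mem[L2]=93

bus = none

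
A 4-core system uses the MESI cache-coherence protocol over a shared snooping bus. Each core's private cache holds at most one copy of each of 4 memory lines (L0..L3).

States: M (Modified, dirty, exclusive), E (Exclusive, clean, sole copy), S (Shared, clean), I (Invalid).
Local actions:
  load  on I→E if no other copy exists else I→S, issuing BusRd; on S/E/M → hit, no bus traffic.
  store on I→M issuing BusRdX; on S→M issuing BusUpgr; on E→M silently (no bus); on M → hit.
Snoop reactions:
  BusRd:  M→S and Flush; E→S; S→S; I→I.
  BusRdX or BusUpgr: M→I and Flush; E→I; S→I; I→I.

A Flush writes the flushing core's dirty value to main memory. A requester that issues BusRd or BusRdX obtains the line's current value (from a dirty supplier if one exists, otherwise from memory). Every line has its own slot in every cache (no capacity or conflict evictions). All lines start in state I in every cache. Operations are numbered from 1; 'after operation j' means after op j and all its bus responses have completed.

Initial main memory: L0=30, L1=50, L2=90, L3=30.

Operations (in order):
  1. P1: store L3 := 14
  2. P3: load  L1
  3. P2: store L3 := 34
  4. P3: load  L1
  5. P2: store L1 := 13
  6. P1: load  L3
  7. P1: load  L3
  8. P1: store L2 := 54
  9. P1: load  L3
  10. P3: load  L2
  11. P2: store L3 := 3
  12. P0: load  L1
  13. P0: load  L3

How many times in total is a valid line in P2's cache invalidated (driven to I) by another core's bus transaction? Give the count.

invalidations = 0

  op1 P1: store L3 := 14 → I/M/I/I on L3; bus BusRdX; mem=30
  op2 P3: load  L1 → I/I/I/E on L1; bus BusRd; mem=50
  op3 P2: store L3 := 34 → I/I/M/I on L3; bus BusRdX Flush; mem=14
  op4 P3: load  L1 → I/I/I/E on L1; bus (none); mem=50
  op5 P2: store L1 := 13 → I/I/M/I on L1; bus BusRdX; mem=50
  op6 P1: load  L3 → I/S/S/I on L3; bus BusRd Flush; mem=34
  op7 P1: load  L3 → I/S/S/I on L3; bus (none); mem=34
  op8 P1: store L2 := 54 → I/M/I/I on L2; bus BusRdX; mem=90
  op9 P1: load  L3 → I/S/S/I on L3; bus (none); mem=34
  op10 P3: load  L2 → I/S/I/S on L2; bus BusRd Flush; mem=54
  op11 P2: store L3 := 3 → I/I/M/I on L3; bus BusUpgr; mem=34
  op12 P0: load  L1 → S/I/S/I on L1; bus BusRd Flush; mem=13
  op13 P0: load  L3 → S/I/S/I on L3; bus BusRd Flush; mem=3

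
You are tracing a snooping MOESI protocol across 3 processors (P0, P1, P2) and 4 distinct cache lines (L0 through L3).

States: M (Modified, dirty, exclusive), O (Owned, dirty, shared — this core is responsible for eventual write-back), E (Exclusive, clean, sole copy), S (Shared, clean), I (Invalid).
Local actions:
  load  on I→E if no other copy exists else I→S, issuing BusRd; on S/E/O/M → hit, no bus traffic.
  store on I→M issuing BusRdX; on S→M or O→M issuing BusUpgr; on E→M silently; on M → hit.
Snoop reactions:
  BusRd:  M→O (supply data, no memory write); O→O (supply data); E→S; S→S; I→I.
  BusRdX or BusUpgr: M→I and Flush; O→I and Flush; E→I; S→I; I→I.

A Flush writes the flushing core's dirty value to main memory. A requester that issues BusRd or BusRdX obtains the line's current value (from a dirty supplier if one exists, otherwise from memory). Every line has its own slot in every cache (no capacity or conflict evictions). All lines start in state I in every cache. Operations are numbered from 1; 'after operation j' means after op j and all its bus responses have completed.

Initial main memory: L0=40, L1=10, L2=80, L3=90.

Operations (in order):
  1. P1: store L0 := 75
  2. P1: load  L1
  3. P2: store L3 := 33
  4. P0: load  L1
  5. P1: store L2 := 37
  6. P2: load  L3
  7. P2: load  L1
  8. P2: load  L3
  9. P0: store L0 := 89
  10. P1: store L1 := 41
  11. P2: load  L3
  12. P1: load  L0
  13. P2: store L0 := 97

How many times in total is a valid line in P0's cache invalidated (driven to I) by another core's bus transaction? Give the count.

[1] P1: store L0 := 75 | P0:I, P1:M(75), P2:I | bus: BusRdX
[2] P1: load  L1 | P0:I, P1:E(10), P2:I | bus: BusRd
[3] P2: store L3 := 33 | P0:I, P1:I, P2:M(33) | bus: BusRdX
[4] P0: load  L1 | P0:S(10), P1:S(10), P2:I | bus: BusRd
[5] P1: store L2 := 37 | P0:I, P1:M(37), P2:I | bus: BusRdX
[6] P2: load  L3 | P0:I, P1:I, P2:M(33) | bus: none
[7] P2: load  L1 | P0:S(10), P1:S(10), P2:S(10) | bus: BusRd
[8] P2: load  L3 | P0:I, P1:I, P2:M(33) | bus: none
[9] P0: store L0 := 89 | P0:M(89), P1:I, P2:I | bus: BusRdX,Flush
[10] P1: store L1 := 41 | P0:I, P1:M(41), P2:I | bus: BusUpgr
[11] P2: load  L3 | P0:I, P1:I, P2:M(33) | bus: none
[12] P1: load  L0 | P0:O(89), P1:S(89), P2:I | bus: BusRd
[13] P2: store L0 := 97 | P0:I, P1:I, P2:M(97) | bus: BusRdX,Flush

invalidations = 2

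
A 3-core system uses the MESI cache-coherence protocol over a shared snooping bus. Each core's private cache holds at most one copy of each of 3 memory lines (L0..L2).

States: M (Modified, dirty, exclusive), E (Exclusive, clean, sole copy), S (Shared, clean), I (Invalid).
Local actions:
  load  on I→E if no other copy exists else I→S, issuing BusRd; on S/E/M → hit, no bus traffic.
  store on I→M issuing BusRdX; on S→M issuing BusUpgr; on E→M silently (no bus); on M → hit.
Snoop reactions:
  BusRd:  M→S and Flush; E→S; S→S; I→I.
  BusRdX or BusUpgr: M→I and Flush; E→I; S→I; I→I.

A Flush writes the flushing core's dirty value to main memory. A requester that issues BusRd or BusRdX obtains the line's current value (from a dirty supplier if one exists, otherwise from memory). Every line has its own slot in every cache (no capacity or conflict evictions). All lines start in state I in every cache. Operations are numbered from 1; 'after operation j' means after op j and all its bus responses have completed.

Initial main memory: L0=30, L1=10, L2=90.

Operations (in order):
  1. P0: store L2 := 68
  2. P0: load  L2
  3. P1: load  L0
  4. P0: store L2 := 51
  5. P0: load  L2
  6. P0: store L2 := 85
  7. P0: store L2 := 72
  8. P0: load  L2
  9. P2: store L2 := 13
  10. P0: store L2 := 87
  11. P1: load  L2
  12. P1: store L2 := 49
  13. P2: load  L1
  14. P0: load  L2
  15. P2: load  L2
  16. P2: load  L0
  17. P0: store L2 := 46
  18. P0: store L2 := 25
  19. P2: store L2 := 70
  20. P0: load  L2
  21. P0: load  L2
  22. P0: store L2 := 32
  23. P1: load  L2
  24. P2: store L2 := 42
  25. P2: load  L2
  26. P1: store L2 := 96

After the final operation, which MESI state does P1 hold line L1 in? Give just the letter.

1. P0: store L2 := 68  bus=[BusRdX]  L2: P0=M P1=I P2=I  mem[L2]=90
2. P0: load  L2  bus=[-]  L2: P0=M P1=I P2=I  mem[L2]=90
3. P1: load  L0  bus=[BusRd]  L0: P0=I P1=E P2=I  mem[L0]=30
4. P0: store L2 := 51  bus=[-]  L2: P0=M P1=I P2=I  mem[L2]=90
5. P0: load  L2  bus=[-]  L2: P0=M P1=I P2=I  mem[L2]=90
6. P0: store L2 := 85  bus=[-]  L2: P0=M P1=I P2=I  mem[L2]=90
7. P0: store L2 := 72  bus=[-]  L2: P0=M P1=I P2=I  mem[L2]=90
8. P0: load  L2  bus=[-]  L2: P0=M P1=I P2=I  mem[L2]=90
9. P2: store L2 := 13  bus=[BusRdX,Flush]  L2: P0=I P1=I P2=M  mem[L2]=72
10. P0: store L2 := 87  bus=[BusRdX,Flush]  L2: P0=M P1=I P2=I  mem[L2]=13
11. P1: load  L2  bus=[BusRd,Flush]  L2: P0=S P1=S P2=I  mem[L2]=87
12. P1: store L2 := 49  bus=[BusUpgr]  L2: P0=I P1=M P2=I  mem[L2]=87
13. P2: load  L1  bus=[BusRd]  L1: P0=I P1=I P2=E  mem[L1]=10
14. P0: load  L2  bus=[BusRd,Flush]  L2: P0=S P1=S P2=I  mem[L2]=49
15. P2: load  L2  bus=[BusRd]  L2: P0=S P1=S P2=S  mem[L2]=49
16. P2: load  L0  bus=[BusRd]  L0: P0=I P1=S P2=S  mem[L0]=30
17. P0: store L2 := 46  bus=[BusUpgr]  L2: P0=M P1=I P2=I  mem[L2]=49
18. P0: store L2 := 25  bus=[-]  L2: P0=M P1=I P2=I  mem[L2]=49
19. P2: store L2 := 70  bus=[BusRdX,Flush]  L2: P0=I P1=I P2=M  mem[L2]=25
20. P0: load  L2  bus=[BusRd,Flush]  L2: P0=S P1=I P2=S  mem[L2]=70
21. P0: load  L2  bus=[-]  L2: P0=S P1=I P2=S  mem[L2]=70
22. P0: store L2 := 32  bus=[BusUpgr]  L2: P0=M P1=I P2=I  mem[L2]=70
23. P1: load  L2  bus=[BusRd,Flush]  L2: P0=S P1=S P2=I  mem[L2]=32
24. P2: store L2 := 42  bus=[BusRdX]  L2: P0=I P1=I P2=M  mem[L2]=32
25. P2: load  L2  bus=[-]  L2: P0=I P1=I P2=M  mem[L2]=32
26. P1: store L2 := 96  bus=[BusRdX,Flush]  L2: P0=I P1=M P2=I  mem[L2]=42

state = I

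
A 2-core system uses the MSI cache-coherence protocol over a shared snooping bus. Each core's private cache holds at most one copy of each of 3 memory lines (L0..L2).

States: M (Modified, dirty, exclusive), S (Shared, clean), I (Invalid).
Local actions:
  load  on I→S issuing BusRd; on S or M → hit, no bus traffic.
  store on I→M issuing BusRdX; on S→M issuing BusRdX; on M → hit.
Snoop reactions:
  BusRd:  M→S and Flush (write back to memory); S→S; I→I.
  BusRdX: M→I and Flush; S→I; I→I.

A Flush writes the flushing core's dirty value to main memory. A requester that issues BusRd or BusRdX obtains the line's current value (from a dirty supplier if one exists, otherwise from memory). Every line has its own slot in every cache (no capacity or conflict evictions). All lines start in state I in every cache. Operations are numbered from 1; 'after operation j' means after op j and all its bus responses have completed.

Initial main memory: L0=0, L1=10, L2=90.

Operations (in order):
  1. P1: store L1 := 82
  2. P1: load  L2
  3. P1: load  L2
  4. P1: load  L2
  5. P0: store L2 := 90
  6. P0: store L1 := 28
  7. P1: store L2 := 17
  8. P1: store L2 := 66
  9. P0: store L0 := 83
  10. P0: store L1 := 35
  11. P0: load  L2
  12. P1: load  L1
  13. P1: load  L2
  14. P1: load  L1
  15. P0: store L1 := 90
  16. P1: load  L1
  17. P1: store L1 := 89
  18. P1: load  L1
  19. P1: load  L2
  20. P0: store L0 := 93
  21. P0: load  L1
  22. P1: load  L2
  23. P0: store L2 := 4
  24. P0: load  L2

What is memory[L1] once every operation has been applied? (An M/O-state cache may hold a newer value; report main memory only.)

memory[L1] = 89

  op1 P1: store L1 := 82 → I/M on L1; bus BusRdX; mem=10
  op2 P1: load  L2 → I/S on L2; bus BusRd; mem=90
  op3 P1: load  L2 → I/S on L2; bus (none); mem=90
  op4 P1: load  L2 → I/S on L2; bus (none); mem=90
  op5 P0: store L2 := 90 → M/I on L2; bus BusRdX; mem=90
  op6 P0: store L1 := 28 → M/I on L1; bus BusRdX Flush; mem=82
  op7 P1: store L2 := 17 → I/M on L2; bus BusRdX Flush; mem=90
  op8 P1: store L2 := 66 → I/M on L2; bus (none); mem=90
  op9 P0: store L0 := 83 → M/I on L0; bus BusRdX; mem=0
  op10 P0: store L1 := 35 → M/I on L1; bus (none); mem=82
  op11 P0: load  L2 → S/S on L2; bus BusRd Flush; mem=66
  op12 P1: load  L1 → S/S on L1; bus BusRd Flush; mem=35
  op13 P1: load  L2 → S/S on L2; bus (none); mem=66
  op14 P1: load  L1 → S/S on L1; bus (none); mem=35
  op15 P0: store L1 := 90 → M/I on L1; bus BusRdX; mem=35
  op16 P1: load  L1 → S/S on L1; bus BusRd Flush; mem=90
  op17 P1: store L1 := 89 → I/M on L1; bus BusRdX; mem=90
  op18 P1: load  L1 → I/M on L1; bus (none); mem=90
  op19 P1: load  L2 → S/S on L2; bus (none); mem=66
  op20 P0: store L0 := 93 → M/I on L0; bus (none); mem=0
  op21 P0: load  L1 → S/S on L1; bus BusRd Flush; mem=89
  op22 P1: load  L2 → S/S on L2; bus (none); mem=66
  op23 P0: store L2 := 4 → M/I on L2; bus BusRdX; mem=66
  op24 P0: load  L2 → M/I on L2; bus (none); mem=66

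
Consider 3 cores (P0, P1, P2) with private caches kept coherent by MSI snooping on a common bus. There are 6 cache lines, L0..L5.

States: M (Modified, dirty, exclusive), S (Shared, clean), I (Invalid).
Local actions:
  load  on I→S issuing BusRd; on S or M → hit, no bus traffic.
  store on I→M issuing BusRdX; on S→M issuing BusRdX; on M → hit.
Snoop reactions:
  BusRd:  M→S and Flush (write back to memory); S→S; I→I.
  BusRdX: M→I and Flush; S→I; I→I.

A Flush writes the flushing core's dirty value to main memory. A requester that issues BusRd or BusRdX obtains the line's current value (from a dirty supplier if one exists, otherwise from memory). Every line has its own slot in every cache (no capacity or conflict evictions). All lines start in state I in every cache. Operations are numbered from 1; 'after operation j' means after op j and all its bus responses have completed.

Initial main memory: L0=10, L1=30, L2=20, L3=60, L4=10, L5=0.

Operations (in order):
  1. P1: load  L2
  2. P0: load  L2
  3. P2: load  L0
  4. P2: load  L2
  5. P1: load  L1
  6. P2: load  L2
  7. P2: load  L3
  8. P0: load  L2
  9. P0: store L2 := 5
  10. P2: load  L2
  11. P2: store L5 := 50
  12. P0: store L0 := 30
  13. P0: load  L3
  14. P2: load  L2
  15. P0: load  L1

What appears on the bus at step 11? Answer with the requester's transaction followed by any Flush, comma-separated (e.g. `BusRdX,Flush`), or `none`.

bus = BusRdX

[1] P1: load  L2 | P0:I, P1:S(20), P2:I | bus: BusRd
[2] P0: load  L2 | P0:S(20), P1:S(20), P2:I | bus: BusRd
[3] P2: load  L0 | P0:I, P1:I, P2:S(10) | bus: BusRd
[4] P2: load  L2 | P0:S(20), P1:S(20), P2:S(20) | bus: BusRd
[5] P1: load  L1 | P0:I, P1:S(30), P2:I | bus: BusRd
[6] P2: load  L2 | P0:S(20), P1:S(20), P2:S(20) | bus: none
[7] P2: load  L3 | P0:I, P1:I, P2:S(60) | bus: BusRd
[8] P0: load  L2 | P0:S(20), P1:S(20), P2:S(20) | bus: none
[9] P0: store L2 := 5 | P0:M(5), P1:I, P2:I | bus: BusRdX
[10] P2: load  L2 | P0:S(5), P1:I, P2:S(5) | bus: BusRd,Flush
[11] P2: store L5 := 50 | P0:I, P1:I, P2:M(50) | bus: BusRdX
[12] P0: store L0 := 30 | P0:M(30), P1:I, P2:I | bus: BusRdX
[13] P0: load  L3 | P0:S(60), P1:I, P2:S(60) | bus: BusRd
[14] P2: load  L2 | P0:S(5), P1:I, P2:S(5) | bus: none
[15] P0: load  L1 | P0:S(30), P1:S(30), P2:I | bus: BusRd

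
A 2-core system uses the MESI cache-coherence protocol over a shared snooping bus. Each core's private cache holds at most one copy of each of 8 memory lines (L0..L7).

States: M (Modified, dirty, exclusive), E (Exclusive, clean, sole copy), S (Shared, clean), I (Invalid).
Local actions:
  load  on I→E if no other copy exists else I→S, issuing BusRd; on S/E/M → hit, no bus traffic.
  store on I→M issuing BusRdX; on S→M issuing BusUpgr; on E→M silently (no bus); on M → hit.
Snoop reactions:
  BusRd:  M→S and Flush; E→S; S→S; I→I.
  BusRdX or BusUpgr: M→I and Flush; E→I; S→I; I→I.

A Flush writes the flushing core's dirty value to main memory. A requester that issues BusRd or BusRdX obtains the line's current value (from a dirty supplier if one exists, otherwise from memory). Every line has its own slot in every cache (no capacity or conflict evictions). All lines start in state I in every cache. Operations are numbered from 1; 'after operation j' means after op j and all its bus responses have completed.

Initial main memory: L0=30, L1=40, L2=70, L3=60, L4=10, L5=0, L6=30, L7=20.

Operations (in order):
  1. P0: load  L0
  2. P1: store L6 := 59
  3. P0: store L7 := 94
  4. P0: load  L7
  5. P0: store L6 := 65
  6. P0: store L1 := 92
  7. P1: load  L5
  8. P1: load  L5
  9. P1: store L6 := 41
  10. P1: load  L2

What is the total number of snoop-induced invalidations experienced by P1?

invalidations = 1

step 1: P0: load  L0  ⟶  EI  (L0)  txn=BusRd  M[L0]=30
step 2: P1: store L6 := 59  ⟶  IM  (L6)  txn=BusRdX  M[L6]=30
step 3: P0: store L7 := 94  ⟶  MI  (L7)  txn=BusRdX  M[L7]=20
step 4: P0: load  L7  ⟶  MI  (L7)  txn=∅  M[L7]=20
step 5: P0: store L6 := 65  ⟶  MI  (L6)  txn=BusRdX+Flush  M[L6]=59
step 6: P0: store L1 := 92  ⟶  MI  (L1)  txn=BusRdX  M[L1]=40
step 7: P1: load  L5  ⟶  IE  (L5)  txn=BusRd  M[L5]=0
step 8: P1: load  L5  ⟶  IE  (L5)  txn=∅  M[L5]=0
step 9: P1: store L6 := 41  ⟶  IM  (L6)  txn=BusRdX+Flush  M[L6]=65
step 10: P1: load  L2  ⟶  IE  (L2)  txn=BusRd  M[L2]=70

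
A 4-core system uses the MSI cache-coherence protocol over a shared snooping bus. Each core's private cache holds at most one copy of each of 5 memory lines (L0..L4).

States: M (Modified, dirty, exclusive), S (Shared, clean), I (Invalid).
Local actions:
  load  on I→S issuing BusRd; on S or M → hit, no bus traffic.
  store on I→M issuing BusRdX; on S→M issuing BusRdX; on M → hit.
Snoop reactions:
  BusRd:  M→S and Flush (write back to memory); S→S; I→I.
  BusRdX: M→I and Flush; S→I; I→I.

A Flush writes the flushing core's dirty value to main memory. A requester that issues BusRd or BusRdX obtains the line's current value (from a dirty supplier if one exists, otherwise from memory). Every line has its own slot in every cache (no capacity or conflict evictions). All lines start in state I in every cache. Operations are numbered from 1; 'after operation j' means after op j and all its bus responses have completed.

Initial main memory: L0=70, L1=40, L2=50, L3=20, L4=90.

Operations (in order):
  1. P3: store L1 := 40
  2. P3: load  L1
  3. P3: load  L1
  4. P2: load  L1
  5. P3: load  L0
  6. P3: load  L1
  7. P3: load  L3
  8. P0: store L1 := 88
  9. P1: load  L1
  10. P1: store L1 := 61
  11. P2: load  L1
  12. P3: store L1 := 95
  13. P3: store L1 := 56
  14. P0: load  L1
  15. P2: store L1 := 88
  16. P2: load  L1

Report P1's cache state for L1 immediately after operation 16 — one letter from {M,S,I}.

[1] P3: store L1 := 40 | P0:I, P1:I, P2:I, P3:M(40) | bus: BusRdX
[2] P3: load  L1 | P0:I, P1:I, P2:I, P3:M(40) | bus: none
[3] P3: load  L1 | P0:I, P1:I, P2:I, P3:M(40) | bus: none
[4] P2: load  L1 | P0:I, P1:I, P2:S(40), P3:S(40) | bus: BusRd,Flush
[5] P3: load  L0 | P0:I, P1:I, P2:I, P3:S(70) | bus: BusRd
[6] P3: load  L1 | P0:I, P1:I, P2:S(40), P3:S(40) | bus: none
[7] P3: load  L3 | P0:I, P1:I, P2:I, P3:S(20) | bus: BusRd
[8] P0: store L1 := 88 | P0:M(88), P1:I, P2:I, P3:I | bus: BusRdX
[9] P1: load  L1 | P0:S(88), P1:S(88), P2:I, P3:I | bus: BusRd,Flush
[10] P1: store L1 := 61 | P0:I, P1:M(61), P2:I, P3:I | bus: BusRdX
[11] P2: load  L1 | P0:I, P1:S(61), P2:S(61), P3:I | bus: BusRd,Flush
[12] P3: store L1 := 95 | P0:I, P1:I, P2:I, P3:M(95) | bus: BusRdX
[13] P3: store L1 := 56 | P0:I, P1:I, P2:I, P3:M(56) | bus: none
[14] P0: load  L1 | P0:S(56), P1:I, P2:I, P3:S(56) | bus: BusRd,Flush
[15] P2: store L1 := 88 | P0:I, P1:I, P2:M(88), P3:I | bus: BusRdX
[16] P2: load  L1 | P0:I, P1:I, P2:M(88), P3:I | bus: none

state = I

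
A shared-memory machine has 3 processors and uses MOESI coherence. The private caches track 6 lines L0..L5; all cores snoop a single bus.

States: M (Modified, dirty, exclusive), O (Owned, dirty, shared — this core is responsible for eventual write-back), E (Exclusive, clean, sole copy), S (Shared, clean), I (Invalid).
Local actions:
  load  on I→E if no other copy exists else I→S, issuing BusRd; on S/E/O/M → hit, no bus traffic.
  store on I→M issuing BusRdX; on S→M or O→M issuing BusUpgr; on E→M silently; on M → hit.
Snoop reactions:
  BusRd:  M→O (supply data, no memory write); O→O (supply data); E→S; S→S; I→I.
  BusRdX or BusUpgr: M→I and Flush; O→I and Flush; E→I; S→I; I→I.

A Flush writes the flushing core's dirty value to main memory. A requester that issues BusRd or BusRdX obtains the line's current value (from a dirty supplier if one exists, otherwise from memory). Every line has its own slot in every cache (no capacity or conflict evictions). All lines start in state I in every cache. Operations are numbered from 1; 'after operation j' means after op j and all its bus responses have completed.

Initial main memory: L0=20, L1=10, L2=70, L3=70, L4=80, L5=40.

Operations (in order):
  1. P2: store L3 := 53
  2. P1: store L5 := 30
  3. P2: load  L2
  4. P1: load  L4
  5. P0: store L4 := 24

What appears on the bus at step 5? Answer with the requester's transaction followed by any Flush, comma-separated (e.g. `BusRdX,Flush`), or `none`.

step 1: P2: store L3 := 53  ⟶  IIM  (L3)  txn=BusRdX  M[L3]=70
step 2: P1: store L5 := 30  ⟶  IMI  (L5)  txn=BusRdX  M[L5]=40
step 3: P2: load  L2  ⟶  IIE  (L2)  txn=BusRd  M[L2]=70
step 4: P1: load  L4  ⟶  IEI  (L4)  txn=BusRd  M[L4]=80
step 5: P0: store L4 := 24  ⟶  MII  (L4)  txn=BusRdX  M[L4]=80

bus = BusRdX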